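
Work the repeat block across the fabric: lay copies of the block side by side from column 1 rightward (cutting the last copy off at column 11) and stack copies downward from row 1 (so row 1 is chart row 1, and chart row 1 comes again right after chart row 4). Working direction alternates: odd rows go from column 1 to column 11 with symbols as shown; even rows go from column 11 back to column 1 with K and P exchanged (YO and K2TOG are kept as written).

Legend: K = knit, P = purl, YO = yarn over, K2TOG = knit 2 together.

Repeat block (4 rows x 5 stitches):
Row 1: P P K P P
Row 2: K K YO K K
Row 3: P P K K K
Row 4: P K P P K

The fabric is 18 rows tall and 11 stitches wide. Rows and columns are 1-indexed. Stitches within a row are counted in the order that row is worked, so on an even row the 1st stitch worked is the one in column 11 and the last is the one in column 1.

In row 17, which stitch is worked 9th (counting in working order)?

== STITCH ==
P

Derivation:
Row 17: (17-1) mod 4 = 0, so use chart row 1. Odd row -> RS.
Chart row 1 tiled across columns 1-11: P P K P P P P K P P P
RS row: no reversal, no swap; stitch n worked = column n.
The 9th stitch worked is P.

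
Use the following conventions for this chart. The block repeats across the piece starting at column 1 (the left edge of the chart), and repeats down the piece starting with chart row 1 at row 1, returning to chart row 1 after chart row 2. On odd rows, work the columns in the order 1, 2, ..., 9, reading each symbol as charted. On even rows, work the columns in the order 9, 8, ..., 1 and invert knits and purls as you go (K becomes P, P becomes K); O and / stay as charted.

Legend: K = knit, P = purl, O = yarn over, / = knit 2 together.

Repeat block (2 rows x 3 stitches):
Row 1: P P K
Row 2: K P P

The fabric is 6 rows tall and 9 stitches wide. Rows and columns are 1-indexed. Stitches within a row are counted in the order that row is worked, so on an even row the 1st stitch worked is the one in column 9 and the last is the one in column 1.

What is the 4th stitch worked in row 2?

For row 2: chart row = ((2-1) mod 2) + 1 = 2; this is a WS (even) row.
Chart row 2 tiled across columns 1-9: K P P K P P K P P
WS row: flip the tiled sequence (start at column 9) and apply K<->P; O and / stay.
Row 2 as worked: K K P K K P K K P
Stitch 4 in working order -> K

Result:
K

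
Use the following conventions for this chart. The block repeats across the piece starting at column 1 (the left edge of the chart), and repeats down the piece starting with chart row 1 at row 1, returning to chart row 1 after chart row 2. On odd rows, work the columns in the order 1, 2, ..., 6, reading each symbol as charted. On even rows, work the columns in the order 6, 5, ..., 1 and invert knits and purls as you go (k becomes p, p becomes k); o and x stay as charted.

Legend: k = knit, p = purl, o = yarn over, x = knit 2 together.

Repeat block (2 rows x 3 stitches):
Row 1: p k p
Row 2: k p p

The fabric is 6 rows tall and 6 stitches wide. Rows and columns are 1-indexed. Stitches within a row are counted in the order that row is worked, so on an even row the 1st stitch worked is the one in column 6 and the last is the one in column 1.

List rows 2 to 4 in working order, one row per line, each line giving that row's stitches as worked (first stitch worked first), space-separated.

Row 2: chart row 2, WS - tiled (columns 1-6): k p p k p p; work from column 6 back to 1 with k<->p swapped.
Row 3: chart row 1, RS - tile across columns 1-6 and work as-is.
Row 4: chart row 2, WS - tiled (columns 1-6): k p p k p p; work from column 6 back to 1 with k<->p swapped.

Result:
k k p k k p
p k p p k p
k k p k k p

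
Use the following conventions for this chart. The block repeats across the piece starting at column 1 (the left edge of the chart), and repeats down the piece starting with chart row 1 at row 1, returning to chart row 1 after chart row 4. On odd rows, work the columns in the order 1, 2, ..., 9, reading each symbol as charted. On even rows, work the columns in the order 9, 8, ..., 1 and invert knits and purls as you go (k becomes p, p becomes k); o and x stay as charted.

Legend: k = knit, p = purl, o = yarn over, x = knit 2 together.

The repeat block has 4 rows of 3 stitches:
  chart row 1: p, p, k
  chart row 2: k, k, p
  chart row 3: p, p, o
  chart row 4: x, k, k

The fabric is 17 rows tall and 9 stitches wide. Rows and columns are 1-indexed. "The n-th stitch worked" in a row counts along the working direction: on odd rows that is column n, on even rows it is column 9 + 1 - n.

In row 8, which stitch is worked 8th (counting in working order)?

For row 8: chart row = ((8-1) mod 4) + 1 = 4; this is a WS (even) row.
Chart row 4 tiled across columns 1-9: x k k x k k x k k
Wrong side: read the tiled row from column 9 down to 1 and exchange k with p (leave o, x).
Row 8 as worked: p p x p p x p p x
Stitch 8 in working order -> p

Stitch:
p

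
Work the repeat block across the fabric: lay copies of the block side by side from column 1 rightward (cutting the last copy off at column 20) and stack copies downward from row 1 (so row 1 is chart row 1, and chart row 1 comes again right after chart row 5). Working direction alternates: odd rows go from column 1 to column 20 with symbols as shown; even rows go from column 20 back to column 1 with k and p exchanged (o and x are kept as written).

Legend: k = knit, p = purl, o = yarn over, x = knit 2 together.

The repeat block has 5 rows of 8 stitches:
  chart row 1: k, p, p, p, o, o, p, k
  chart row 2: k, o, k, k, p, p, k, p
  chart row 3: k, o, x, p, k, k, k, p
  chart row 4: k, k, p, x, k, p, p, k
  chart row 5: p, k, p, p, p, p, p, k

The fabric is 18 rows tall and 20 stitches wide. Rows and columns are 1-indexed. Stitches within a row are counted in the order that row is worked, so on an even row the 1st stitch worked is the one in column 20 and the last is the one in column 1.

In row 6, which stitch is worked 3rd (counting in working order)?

Row 6 uses chart row ((6-1) mod 5)+1 = 1. Row 6 is even, so WS.
Chart row 1 tiled across columns 1-20: k p p p o o p k k p p p o o p k k p p p
WS row: flip the tiled sequence (start at column 20) and apply k<->p; o and x stay.
Row 6 as worked: k k k p p k o o k k k p p k o o k k k p
Counting 3 along the worked row gives k.

== STITCH ==
k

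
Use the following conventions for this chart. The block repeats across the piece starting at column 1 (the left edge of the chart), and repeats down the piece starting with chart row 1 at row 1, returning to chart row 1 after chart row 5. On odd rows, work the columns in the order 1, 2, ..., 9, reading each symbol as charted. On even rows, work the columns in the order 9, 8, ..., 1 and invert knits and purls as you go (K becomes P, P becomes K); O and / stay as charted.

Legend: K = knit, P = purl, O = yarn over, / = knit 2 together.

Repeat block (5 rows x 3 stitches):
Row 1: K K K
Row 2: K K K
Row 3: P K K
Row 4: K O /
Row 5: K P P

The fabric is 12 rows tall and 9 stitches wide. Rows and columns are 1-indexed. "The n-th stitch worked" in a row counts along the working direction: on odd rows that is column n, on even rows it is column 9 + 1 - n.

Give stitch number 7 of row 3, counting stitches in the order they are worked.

== STITCH ==
P

Derivation:
Row 3 uses chart row ((3-1) mod 5)+1 = 3. Row 3 is odd, so RS.
Chart row 3 tiled across columns 1-9: P K K P K K P K K
RS row: no reversal, no swap; stitch n worked = column n.
Stitch 7 in working order -> P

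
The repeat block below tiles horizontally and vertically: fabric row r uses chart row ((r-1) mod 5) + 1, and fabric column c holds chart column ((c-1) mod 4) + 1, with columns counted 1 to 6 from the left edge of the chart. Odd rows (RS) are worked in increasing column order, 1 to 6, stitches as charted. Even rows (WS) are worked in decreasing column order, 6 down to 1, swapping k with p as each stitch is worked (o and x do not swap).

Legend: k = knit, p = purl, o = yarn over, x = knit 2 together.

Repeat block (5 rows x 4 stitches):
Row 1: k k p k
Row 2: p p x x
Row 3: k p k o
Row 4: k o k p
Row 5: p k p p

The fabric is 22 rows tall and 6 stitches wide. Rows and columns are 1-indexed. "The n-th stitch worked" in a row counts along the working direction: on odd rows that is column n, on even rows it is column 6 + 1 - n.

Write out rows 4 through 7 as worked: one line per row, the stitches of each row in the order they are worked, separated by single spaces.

Result:
o p k p o p
p k p p p k
p p p k p p
p p x x p p

Derivation:
Row 4: chart row 4, WS - tiled (columns 1-6): k o k p k o; work from column 6 back to 1 with k<->p swapped.
Row 5: chart row 5, RS - tile across columns 1-6 and work as-is.
Row 6: chart row 1, WS - tiled (columns 1-6): k k p k k k; work from column 6 back to 1 with k<->p swapped.
Row 7: chart row 2, RS - tile across columns 1-6 and work as-is.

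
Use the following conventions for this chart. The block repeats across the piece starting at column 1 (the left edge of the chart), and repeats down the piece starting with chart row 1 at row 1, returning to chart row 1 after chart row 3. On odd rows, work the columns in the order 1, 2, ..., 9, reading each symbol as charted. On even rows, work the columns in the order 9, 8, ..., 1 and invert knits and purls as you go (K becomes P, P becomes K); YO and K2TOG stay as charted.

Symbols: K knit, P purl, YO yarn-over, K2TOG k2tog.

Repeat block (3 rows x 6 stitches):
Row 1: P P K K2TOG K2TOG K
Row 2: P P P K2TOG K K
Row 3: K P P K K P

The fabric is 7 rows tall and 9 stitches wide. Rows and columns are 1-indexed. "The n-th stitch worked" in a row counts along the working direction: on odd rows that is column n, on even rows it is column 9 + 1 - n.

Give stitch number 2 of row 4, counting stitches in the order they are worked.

Row 4 uses chart row ((4-1) mod 3)+1 = 1. Row 4 is even, so WS.
Chart row 1 tiled across columns 1-9: P P K K2TOG K2TOG K P P K
Wrong side: read the tiled row from column 9 down to 1 and exchange K with P (leave YO, K2TOG).
Row 4 as worked: P K K P K2TOG K2TOG P K K
Stitch 2 in working order -> K

Result:
K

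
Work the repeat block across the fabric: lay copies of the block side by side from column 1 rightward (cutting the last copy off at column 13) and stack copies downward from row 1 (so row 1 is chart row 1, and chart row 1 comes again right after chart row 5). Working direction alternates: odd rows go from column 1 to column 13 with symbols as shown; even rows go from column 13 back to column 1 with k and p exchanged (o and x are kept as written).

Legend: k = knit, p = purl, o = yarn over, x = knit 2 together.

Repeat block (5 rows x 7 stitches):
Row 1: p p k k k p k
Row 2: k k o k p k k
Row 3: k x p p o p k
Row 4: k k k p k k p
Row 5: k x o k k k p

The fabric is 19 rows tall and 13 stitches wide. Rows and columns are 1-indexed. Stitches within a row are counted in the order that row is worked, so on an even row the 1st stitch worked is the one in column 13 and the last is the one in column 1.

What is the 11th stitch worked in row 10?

Row 10 uses chart row ((10-1) mod 5)+1 = 5. Row 10 is even, so WS.
Chart row 5 tiled across columns 1-13: k x o k k k p k x o k k k
Wrong side: read the tiled row from column 13 down to 1 and exchange k with p (leave o, x).
Row 10 as worked: p p p o x p k p p p o x p
The 11th stitch worked is o.

== STITCH ==
o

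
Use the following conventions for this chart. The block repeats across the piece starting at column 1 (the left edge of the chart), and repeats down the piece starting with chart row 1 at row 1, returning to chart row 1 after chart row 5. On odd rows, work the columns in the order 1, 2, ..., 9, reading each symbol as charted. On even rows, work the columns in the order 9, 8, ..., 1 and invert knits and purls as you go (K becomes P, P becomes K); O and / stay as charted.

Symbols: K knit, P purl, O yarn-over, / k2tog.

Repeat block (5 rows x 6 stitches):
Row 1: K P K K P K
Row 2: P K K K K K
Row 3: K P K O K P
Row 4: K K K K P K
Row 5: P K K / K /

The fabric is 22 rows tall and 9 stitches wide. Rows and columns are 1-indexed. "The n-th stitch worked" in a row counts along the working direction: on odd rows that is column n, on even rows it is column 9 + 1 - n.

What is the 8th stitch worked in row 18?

Result:
K

Derivation:
Row 18 uses chart row ((18-1) mod 5)+1 = 3. Row 18 is even, so WS.
Chart row 3 tiled across columns 1-9: K P K O K P K P K
WS row: flip the tiled sequence (start at column 9) and apply K<->P; O and / stay.
Row 18 as worked: P K P K P O P K P
The 8th stitch worked is K.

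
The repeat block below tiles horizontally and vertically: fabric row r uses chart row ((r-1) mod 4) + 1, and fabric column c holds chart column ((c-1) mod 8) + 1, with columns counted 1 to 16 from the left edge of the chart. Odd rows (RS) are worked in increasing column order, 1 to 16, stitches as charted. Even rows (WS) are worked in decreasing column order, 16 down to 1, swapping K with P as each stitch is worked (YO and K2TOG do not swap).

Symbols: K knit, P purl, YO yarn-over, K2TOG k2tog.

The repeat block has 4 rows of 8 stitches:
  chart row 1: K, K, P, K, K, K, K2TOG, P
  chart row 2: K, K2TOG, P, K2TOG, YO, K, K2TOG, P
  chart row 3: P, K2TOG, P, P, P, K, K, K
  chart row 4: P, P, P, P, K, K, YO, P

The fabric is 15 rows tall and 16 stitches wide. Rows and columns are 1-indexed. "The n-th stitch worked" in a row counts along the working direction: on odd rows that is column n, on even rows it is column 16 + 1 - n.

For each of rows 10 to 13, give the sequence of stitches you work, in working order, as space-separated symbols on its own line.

Row 10: chart row 2, WS - tiled (columns 1-16): K K2TOG P K2TOG YO K K2TOG P K K2TOG P K2TOG YO K K2TOG P; work from column 16 back to 1 with K<->P swapped.
Row 11: chart row 3, RS - tile across columns 1-16 and work as-is.
Row 12: chart row 4, WS - tiled (columns 1-16): P P P P K K YO P P P P P K K YO P; work from column 16 back to 1 with K<->P swapped.
Row 13: chart row 1, RS - tile across columns 1-16 and work as-is.

== ROWS AS WORKED ==
K K2TOG P YO K2TOG K K2TOG P K K2TOG P YO K2TOG K K2TOG P
P K2TOG P P P K K K P K2TOG P P P K K K
K YO P P K K K K K YO P P K K K K
K K P K K K K2TOG P K K P K K K K2TOG P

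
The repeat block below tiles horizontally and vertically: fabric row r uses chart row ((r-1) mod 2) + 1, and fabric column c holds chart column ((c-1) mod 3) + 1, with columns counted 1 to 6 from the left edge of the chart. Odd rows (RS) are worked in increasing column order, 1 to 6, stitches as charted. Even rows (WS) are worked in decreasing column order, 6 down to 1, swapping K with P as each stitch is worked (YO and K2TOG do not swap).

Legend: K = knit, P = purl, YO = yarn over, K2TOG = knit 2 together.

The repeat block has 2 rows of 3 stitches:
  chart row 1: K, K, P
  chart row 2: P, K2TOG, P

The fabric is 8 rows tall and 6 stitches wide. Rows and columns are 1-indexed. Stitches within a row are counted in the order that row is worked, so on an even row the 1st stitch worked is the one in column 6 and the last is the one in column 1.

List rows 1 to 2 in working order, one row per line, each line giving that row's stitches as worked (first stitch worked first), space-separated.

Row 1: chart row 1, RS - tile across columns 1-6 and work as-is.
Row 2: chart row 2, WS - tiled (columns 1-6): P K2TOG P P K2TOG P; work from column 6 back to 1 with K<->P swapped.

Rows as worked:
K K P K K P
K K2TOG K K K2TOG K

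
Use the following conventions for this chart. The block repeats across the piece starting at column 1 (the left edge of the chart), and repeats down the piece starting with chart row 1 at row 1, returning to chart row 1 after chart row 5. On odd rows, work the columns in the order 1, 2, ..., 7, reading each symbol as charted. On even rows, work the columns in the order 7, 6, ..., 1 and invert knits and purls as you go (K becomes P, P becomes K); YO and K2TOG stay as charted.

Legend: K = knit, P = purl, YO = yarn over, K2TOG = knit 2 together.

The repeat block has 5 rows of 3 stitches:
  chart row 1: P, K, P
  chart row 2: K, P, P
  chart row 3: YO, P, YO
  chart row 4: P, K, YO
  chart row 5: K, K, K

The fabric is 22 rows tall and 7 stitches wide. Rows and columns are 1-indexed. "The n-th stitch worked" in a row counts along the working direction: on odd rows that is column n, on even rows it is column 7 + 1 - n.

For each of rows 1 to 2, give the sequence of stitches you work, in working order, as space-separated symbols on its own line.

Row 1: chart row 1, RS - tile across columns 1-7 and work as-is.
Row 2: chart row 2, WS - tiled (columns 1-7): K P P K P P K; work from column 7 back to 1 with K<->P swapped.

Result:
P K P P K P P
P K K P K K P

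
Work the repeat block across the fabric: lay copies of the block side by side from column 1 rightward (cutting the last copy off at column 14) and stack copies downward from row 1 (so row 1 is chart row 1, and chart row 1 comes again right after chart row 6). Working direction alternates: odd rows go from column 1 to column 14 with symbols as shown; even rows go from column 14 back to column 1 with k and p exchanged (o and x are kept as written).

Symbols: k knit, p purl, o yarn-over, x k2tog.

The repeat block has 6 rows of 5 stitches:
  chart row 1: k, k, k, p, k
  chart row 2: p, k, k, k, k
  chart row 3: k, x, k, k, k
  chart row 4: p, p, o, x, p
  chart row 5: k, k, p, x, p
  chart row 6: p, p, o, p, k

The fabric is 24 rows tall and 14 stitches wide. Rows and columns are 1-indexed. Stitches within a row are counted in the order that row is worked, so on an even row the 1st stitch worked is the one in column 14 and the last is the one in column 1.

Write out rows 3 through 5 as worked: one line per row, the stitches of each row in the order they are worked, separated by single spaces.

Row 3: chart row 3, RS - tile across columns 1-14 and work as-is.
Row 4: chart row 4, WS - tiled (columns 1-14): p p o x p p p o x p p p o x; work from column 14 back to 1 with k<->p swapped.
Row 5: chart row 5, RS - tile across columns 1-14 and work as-is.

Result:
k x k k k k x k k k k x k k
x o k k k x o k k k x o k k
k k p x p k k p x p k k p x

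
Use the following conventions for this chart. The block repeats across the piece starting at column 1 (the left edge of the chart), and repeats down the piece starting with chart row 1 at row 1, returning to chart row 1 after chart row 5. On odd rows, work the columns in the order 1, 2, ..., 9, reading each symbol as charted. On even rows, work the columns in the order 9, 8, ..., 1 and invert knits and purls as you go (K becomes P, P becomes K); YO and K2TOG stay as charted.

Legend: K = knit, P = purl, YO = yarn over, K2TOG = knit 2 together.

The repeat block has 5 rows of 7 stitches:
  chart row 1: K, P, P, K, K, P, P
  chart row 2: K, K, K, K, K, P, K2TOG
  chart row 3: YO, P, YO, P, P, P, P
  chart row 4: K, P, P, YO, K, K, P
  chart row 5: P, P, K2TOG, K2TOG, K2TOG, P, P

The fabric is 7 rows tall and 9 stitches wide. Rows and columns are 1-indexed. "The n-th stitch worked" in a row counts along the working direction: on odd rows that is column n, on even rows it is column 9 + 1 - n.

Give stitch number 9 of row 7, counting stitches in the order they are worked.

Row 7 uses chart row ((7-1) mod 5)+1 = 2. Row 7 is odd, so RS.
Chart row 2 tiled across columns 1-9: K K K K K P K2TOG K K
RS row: no reversal, no swap; stitch n worked = column n.
The 9th stitch worked is K.

Result:
K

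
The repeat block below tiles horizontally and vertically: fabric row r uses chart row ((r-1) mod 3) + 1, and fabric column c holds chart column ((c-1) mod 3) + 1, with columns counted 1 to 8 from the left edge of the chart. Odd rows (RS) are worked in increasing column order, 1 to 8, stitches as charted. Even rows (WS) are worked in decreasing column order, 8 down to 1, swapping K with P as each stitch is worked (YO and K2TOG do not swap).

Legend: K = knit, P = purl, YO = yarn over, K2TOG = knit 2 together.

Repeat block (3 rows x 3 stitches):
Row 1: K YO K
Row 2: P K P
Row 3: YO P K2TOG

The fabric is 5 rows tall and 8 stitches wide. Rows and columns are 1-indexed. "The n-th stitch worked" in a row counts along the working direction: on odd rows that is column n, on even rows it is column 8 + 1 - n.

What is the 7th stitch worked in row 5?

For row 5: chart row = ((5-1) mod 3) + 1 = 2; this is a RS (odd) row.
Chart row 2 tiled across columns 1-8: P K P P K P P K
RS: work column 1 to column 8, symbols as charted — the tiled row is the row as worked.
Counting 7 along the worked row gives P.

== STITCH ==
P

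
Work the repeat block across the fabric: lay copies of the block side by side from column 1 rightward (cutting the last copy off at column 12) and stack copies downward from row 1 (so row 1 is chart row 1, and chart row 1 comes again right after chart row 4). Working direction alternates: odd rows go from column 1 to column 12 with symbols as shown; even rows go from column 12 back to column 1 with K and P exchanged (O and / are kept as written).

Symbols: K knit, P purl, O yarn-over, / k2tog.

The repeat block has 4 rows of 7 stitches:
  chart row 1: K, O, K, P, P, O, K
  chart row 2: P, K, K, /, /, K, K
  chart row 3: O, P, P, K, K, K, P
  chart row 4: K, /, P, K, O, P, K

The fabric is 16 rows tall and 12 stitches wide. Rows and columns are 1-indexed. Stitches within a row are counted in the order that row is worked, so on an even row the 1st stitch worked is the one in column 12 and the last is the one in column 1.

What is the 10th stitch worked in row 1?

== STITCH ==
K

Derivation:
Row 1 uses chart row ((1-1) mod 4)+1 = 1. Row 1 is odd, so RS.
Chart row 1 tiled across columns 1-12: K O K P P O K K O K P P
Right side: take the tiled row as-is (worked left to right from column 1).
Stitch 10 in working order -> K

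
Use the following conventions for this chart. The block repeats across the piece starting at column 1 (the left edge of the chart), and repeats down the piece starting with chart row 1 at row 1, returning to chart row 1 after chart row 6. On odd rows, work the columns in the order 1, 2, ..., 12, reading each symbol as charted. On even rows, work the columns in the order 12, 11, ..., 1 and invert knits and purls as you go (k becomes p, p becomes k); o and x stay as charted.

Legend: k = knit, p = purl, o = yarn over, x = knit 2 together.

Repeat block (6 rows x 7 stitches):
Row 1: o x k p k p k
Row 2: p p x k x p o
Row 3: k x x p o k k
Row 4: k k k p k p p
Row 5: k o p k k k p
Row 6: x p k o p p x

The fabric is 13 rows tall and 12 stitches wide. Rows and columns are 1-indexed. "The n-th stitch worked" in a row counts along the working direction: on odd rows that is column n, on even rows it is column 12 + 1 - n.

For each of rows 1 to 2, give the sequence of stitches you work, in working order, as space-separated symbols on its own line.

Rows as worked:
o x k p k p k o x k p k
x p x k k o k x p x k k

Derivation:
Row 1: chart row 1, RS - tile across columns 1-12 and work as-is.
Row 2: chart row 2, WS - tiled (columns 1-12): p p x k x p o p p x k x; work from column 12 back to 1 with k<->p swapped.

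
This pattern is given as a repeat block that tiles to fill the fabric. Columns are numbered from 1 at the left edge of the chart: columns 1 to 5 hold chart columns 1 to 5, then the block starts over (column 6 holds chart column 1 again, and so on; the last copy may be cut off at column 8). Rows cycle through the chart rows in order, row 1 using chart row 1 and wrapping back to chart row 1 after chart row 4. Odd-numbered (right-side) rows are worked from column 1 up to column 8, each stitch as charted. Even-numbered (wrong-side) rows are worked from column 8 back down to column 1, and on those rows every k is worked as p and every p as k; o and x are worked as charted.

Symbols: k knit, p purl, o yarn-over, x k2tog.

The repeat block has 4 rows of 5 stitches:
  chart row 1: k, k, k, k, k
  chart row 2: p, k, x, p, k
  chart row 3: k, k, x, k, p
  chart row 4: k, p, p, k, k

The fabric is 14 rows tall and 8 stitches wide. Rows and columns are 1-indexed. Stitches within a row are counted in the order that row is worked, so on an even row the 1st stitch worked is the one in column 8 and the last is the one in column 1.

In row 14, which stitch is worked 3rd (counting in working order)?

Stitch:
k

Derivation:
For row 14: chart row = ((14-1) mod 4) + 1 = 2; this is a WS (even) row.
Chart row 2 tiled across columns 1-8: p k x p k p k x
Wrong side: read the tiled row from column 8 down to 1 and exchange k with p (leave o, x).
Row 14 as worked: x p k p k x p k
The 3rd stitch worked is k.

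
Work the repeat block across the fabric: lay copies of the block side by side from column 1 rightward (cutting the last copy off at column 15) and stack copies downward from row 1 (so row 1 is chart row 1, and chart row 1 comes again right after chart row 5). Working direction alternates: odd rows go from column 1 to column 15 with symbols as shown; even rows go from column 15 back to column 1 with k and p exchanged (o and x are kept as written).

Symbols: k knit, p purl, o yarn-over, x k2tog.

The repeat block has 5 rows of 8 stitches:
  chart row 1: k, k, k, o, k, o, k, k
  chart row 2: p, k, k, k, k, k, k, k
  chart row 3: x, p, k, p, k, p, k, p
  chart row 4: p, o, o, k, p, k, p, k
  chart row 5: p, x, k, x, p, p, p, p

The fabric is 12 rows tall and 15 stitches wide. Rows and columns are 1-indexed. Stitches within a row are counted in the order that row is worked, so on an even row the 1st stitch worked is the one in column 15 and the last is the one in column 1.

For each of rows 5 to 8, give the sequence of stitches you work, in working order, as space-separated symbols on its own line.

Result:
p x k x p p p p p x k x p p p
p o p o p p p p p o p o p p p
p k k k k k k k p k k k k k k
p k p k p k x k p k p k p k x

Derivation:
Row 5: chart row 5, RS - tile across columns 1-15 and work as-is.
Row 6: chart row 1, WS - tiled (columns 1-15): k k k o k o k k k k k o k o k; work from column 15 back to 1 with k<->p swapped.
Row 7: chart row 2, RS - tile across columns 1-15 and work as-is.
Row 8: chart row 3, WS - tiled (columns 1-15): x p k p k p k p x p k p k p k; work from column 15 back to 1 with k<->p swapped.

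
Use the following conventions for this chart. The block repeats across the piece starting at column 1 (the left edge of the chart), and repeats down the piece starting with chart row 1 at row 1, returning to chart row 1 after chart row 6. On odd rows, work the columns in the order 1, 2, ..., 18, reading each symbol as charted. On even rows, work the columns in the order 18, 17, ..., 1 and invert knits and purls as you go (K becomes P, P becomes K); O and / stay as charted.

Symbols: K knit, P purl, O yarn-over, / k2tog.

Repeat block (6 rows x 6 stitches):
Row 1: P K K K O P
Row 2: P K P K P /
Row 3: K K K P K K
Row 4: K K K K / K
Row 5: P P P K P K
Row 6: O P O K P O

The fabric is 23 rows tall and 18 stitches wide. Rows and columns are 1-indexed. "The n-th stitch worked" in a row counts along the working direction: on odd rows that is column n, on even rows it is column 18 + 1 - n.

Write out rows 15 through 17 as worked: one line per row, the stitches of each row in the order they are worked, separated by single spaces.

Row 15: chart row 3, RS - tile across columns 1-18 and work as-is.
Row 16: chart row 4, WS - tiled (columns 1-18): K K K K / K K K K K / K K K K K / K; work from column 18 back to 1 with K<->P swapped.
Row 17: chart row 5, RS - tile across columns 1-18 and work as-is.

Result:
K K K P K K K K K P K K K K K P K K
P / P P P P P / P P P P P / P P P P
P P P K P K P P P K P K P P P K P K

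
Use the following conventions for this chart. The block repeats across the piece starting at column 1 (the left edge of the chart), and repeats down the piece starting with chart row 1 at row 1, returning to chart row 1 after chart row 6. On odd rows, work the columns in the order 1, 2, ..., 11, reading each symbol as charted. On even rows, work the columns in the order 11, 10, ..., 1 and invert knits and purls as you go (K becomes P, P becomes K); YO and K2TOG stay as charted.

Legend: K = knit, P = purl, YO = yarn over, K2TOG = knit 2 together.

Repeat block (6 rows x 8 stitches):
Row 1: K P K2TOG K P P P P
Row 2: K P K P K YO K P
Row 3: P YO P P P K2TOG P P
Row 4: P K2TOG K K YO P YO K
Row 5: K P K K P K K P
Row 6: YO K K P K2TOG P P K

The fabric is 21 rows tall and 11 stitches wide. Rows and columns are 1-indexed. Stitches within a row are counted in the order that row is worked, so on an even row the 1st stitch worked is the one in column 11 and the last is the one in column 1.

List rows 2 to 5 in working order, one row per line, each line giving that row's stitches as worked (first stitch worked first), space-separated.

Result:
P K P K P YO P K P K P
P YO P P P K2TOG P P P YO P
P K2TOG K P YO K YO P P K2TOG K
K P K K P K K P K P K

Derivation:
Row 2: chart row 2, WS - tiled (columns 1-11): K P K P K YO K P K P K; work from column 11 back to 1 with K<->P swapped.
Row 3: chart row 3, RS - tile across columns 1-11 and work as-is.
Row 4: chart row 4, WS - tiled (columns 1-11): P K2TOG K K YO P YO K P K2TOG K; work from column 11 back to 1 with K<->P swapped.
Row 5: chart row 5, RS - tile across columns 1-11 and work as-is.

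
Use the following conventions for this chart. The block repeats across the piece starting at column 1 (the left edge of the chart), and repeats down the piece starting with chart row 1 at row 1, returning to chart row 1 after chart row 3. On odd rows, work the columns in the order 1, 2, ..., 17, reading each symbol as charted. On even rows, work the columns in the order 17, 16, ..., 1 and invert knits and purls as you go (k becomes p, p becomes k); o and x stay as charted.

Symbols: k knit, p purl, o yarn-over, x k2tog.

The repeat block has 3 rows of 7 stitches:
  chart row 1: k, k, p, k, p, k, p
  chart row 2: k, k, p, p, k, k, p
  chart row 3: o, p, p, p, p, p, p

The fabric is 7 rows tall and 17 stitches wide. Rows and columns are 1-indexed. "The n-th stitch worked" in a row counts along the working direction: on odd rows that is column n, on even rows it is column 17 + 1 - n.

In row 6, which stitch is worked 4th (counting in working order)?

For row 6: chart row = ((6-1) mod 3) + 1 = 3; this is a WS (even) row.
Chart row 3 tiled across columns 1-17: o p p p p p p o p p p p p p o p p
WS: work from column 17 back to column 1 (reverse the tiled row), swapping k<->p (o and x unchanged).
Row 6 as worked: k k o k k k k k k o k k k k k k o
The 4th stitch worked is k.

Stitch:
k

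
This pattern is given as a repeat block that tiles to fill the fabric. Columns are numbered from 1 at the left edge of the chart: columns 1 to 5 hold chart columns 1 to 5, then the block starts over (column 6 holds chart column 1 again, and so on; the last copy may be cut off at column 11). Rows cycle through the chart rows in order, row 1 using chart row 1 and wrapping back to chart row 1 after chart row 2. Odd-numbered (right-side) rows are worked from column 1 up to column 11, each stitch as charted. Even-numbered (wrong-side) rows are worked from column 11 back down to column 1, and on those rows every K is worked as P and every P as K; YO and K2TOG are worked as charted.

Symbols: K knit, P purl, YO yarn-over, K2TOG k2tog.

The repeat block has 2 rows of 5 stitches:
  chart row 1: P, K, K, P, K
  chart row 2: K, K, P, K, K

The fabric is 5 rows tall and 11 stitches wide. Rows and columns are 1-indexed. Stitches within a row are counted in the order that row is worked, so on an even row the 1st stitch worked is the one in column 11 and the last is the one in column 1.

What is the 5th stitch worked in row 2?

Row 2 uses chart row ((2-1) mod 2)+1 = 2. Row 2 is even, so WS.
Chart row 2 tiled across columns 1-11: K K P K K K K P K K K
Wrong side: read the tiled row from column 11 down to 1 and exchange K with P (leave YO, K2TOG).
Row 2 as worked: P P P K P P P P K P P
Stitch 5 in working order -> P

Result:
P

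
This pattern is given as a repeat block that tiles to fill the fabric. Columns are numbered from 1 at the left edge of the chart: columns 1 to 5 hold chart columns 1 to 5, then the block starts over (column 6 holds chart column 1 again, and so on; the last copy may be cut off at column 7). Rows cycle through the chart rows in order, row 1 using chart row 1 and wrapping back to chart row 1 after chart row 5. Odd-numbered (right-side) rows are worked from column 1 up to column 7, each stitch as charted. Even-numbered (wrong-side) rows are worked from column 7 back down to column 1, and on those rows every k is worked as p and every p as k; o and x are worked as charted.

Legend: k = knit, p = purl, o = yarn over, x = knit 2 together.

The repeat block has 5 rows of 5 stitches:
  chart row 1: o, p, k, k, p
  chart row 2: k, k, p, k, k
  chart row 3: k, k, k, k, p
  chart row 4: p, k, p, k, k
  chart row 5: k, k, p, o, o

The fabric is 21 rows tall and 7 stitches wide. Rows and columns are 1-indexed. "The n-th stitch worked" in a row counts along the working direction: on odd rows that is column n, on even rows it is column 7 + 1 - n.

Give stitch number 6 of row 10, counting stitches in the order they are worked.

Row 10: (10-1) mod 5 = 4, so use chart row 5. Even row -> WS.
Chart row 5 tiled across columns 1-7: k k p o o k k
Wrong side: read the tiled row from column 7 down to 1 and exchange k with p (leave o, x).
Row 10 as worked: p p o o k p p
Stitch 6 in working order -> p

Stitch:
p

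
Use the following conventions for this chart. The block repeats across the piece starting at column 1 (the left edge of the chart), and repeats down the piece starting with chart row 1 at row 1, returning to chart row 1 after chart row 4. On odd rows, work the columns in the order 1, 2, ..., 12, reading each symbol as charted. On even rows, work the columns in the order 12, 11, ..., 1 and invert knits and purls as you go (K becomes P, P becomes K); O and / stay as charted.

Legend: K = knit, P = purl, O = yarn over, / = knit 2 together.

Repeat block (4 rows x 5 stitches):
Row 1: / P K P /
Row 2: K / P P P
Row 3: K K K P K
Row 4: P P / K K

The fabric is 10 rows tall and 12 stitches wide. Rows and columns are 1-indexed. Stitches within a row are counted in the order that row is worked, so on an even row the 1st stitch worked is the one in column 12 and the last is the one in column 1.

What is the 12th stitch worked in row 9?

Row 9 uses chart row ((9-1) mod 4)+1 = 1. Row 9 is odd, so RS.
Chart row 1 tiled across columns 1-12: / P K P / / P K P / / P
Right side: take the tiled row as-is (worked left to right from column 1).
The 12th stitch worked is P.

== STITCH ==
P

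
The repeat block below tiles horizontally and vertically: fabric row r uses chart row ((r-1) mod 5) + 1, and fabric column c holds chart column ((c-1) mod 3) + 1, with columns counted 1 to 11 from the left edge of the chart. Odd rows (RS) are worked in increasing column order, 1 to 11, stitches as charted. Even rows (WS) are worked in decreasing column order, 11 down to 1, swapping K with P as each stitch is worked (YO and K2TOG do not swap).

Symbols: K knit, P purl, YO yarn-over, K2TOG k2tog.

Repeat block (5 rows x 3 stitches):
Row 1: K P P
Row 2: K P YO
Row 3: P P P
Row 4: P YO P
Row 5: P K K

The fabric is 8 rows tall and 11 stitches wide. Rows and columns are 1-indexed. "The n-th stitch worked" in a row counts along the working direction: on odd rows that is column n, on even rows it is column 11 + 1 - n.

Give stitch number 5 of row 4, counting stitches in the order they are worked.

Result:
K

Derivation:
Row 4: (4-1) mod 5 = 3, so use chart row 4. Even row -> WS.
Chart row 4 tiled across columns 1-11: P YO P P YO P P YO P P YO
WS: work from column 11 back to column 1 (reverse the tiled row), swapping K<->P (YO and K2TOG unchanged).
Row 4 as worked: YO K K YO K K YO K K YO K
Counting 5 along the worked row gives K.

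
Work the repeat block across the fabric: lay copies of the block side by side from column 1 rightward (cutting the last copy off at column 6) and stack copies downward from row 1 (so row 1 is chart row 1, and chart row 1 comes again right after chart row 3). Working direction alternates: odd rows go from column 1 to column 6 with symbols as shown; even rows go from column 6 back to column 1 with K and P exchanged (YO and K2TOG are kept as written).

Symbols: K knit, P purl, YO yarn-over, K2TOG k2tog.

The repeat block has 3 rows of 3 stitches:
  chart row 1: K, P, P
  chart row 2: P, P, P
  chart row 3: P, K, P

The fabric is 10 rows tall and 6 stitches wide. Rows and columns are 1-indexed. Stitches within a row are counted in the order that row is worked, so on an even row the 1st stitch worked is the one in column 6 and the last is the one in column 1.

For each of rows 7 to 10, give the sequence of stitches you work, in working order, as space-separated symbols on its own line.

Row 7: chart row 1, RS - tile across columns 1-6 and work as-is.
Row 8: chart row 2, WS - tiled (columns 1-6): P P P P P P; work from column 6 back to 1 with K<->P swapped.
Row 9: chart row 3, RS - tile across columns 1-6 and work as-is.
Row 10: chart row 1, WS - tiled (columns 1-6): K P P K P P; work from column 6 back to 1 with K<->P swapped.

Rows as worked:
K P P K P P
K K K K K K
P K P P K P
K K P K K P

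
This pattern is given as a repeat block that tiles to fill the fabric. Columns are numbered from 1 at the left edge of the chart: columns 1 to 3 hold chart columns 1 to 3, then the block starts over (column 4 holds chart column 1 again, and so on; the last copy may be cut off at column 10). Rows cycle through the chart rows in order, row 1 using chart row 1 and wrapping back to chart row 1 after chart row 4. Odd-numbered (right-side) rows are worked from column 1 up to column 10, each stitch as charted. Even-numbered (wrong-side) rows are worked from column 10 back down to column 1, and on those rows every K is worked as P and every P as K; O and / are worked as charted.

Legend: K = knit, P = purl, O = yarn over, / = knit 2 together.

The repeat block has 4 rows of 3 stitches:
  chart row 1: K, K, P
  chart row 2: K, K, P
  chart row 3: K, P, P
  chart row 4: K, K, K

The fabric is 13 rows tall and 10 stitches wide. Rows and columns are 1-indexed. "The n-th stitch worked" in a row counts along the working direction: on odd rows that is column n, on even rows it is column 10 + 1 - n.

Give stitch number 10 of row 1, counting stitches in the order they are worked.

Result:
K

Derivation:
Row 1: (1-1) mod 4 = 0, so use chart row 1. Odd row -> RS.
Chart row 1 tiled across columns 1-10: K K P K K P K K P K
RS row: no reversal, no swap; stitch n worked = column n.
Counting 10 along the worked row gives K.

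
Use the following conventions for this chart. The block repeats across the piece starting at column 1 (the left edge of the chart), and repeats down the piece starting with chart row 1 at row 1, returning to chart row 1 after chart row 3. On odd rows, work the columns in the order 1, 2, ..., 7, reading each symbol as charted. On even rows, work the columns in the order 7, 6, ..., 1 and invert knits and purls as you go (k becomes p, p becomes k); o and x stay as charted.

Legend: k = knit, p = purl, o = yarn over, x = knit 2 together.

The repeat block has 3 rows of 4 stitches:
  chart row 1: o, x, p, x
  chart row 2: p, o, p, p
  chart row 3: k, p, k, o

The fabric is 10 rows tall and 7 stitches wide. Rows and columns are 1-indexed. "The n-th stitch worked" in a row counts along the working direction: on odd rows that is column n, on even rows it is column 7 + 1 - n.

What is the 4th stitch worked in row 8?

Result:
k

Derivation:
Row 8 uses chart row ((8-1) mod 3)+1 = 2. Row 8 is even, so WS.
Chart row 2 tiled across columns 1-7: p o p p p o p
WS: work from column 7 back to column 1 (reverse the tiled row), swapping k<->p (o and x unchanged).
Row 8 as worked: k o k k k o k
Counting 4 along the worked row gives k.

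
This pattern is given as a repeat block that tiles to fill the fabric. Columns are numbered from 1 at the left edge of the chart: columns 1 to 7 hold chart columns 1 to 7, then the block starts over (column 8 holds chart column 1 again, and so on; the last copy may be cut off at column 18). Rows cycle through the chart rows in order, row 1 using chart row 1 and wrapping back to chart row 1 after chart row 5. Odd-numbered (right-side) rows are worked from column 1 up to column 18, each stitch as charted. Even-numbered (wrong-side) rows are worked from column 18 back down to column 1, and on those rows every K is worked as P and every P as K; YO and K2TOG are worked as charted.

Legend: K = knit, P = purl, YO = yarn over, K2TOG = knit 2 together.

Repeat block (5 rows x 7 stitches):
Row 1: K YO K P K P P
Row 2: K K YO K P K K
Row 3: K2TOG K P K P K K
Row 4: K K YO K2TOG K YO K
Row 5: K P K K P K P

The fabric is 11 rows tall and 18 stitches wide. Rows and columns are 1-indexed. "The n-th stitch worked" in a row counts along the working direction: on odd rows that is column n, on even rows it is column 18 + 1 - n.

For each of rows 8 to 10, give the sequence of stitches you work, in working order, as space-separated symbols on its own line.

Row 8: chart row 3, WS - tiled (columns 1-18): K2TOG K P K P K K K2TOG K P K P K K K2TOG K P K; work from column 18 back to 1 with K<->P swapped.
Row 9: chart row 4, RS - tile across columns 1-18 and work as-is.
Row 10: chart row 5, WS - tiled (columns 1-18): K P K K P K P K P K K P K P K P K K; work from column 18 back to 1 with K<->P swapped.

Result:
P K P K2TOG P P K P K P K2TOG P P K P K P K2TOG
K K YO K2TOG K YO K K K YO K2TOG K YO K K K YO K2TOG
P P K P K P K P P K P K P K P P K P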